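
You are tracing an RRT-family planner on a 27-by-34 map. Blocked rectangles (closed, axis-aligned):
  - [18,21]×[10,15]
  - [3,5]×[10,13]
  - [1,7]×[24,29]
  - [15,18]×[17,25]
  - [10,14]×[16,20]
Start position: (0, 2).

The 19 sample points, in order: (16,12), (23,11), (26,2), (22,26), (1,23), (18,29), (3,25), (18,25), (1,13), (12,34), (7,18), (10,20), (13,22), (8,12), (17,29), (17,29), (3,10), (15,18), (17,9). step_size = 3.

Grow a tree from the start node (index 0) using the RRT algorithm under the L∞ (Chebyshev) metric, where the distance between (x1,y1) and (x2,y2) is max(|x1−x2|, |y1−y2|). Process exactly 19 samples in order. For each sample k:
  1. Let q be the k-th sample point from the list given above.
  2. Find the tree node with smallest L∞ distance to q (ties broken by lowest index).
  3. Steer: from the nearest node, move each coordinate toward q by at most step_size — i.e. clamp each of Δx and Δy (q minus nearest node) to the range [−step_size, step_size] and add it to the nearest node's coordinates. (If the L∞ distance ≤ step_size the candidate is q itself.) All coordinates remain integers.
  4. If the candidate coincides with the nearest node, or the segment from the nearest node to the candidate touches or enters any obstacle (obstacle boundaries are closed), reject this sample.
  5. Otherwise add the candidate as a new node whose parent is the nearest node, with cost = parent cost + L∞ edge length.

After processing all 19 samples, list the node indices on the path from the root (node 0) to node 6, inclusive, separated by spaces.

1. q=(16,12) nearest=0 d=16 new=(3,5) → add node 1 parent=0 cost=3
2. q=(23,11) nearest=1 d=20 new=(6,8) → add node 2 parent=1 cost=6
3. q=(26,2) nearest=2 d=20 new=(9,5) → add node 3 parent=2 cost=9
4. q=(22,26) nearest=2 d=18 new=(9,11) → add node 4 parent=2 cost=9
5. q=(1,23) nearest=4 d=12 new=(6,14) → add node 5 parent=4 cost=12
6. q=(18,29) nearest=5 d=15 new=(9,17) → add node 6 parent=5 cost=15
7. q=(3,25) nearest=6 d=8 new=(6,20) → add node 7 parent=6 cost=18
8. q=(18,25) nearest=6 d=9 new=(12,20) → blocked by [10,14]×[16,20], reject
9. q=(1,13) nearest=2 d=5 new=(3,11) → blocked by [3,5]×[10,13], reject
10. q=(12,34) nearest=7 d=14 new=(9,23) → add node 8 parent=7 cost=21
11. q=(7,18) nearest=6 d=2 new=(7,18) → add node 9 parent=6 cost=17
12. q=(10,20) nearest=6 d=3 new=(10,20) → blocked by [10,14]×[16,20], reject
13. q=(13,22) nearest=8 d=4 new=(12,22) → add node 10 parent=8 cost=24
14. q=(8,12) nearest=4 d=1 new=(8,12) → add node 11 parent=4 cost=10
15. q=(17,29) nearest=10 d=7 new=(15,25) → blocked by [15,18]×[17,25], reject
16. q=(17,29) nearest=10 d=7 new=(15,25) → blocked by [15,18]×[17,25], reject
17. q=(3,10) nearest=2 d=3 new=(3,10) → blocked by [3,5]×[10,13], reject
18. q=(15,18) nearest=10 d=4 new=(15,19) → blocked by [15,18]×[17,25], reject
19. q=(17,9) nearest=3 d=8 new=(12,8) → add node 12 parent=3 cost=12

Path: 0 1 2 4 5 6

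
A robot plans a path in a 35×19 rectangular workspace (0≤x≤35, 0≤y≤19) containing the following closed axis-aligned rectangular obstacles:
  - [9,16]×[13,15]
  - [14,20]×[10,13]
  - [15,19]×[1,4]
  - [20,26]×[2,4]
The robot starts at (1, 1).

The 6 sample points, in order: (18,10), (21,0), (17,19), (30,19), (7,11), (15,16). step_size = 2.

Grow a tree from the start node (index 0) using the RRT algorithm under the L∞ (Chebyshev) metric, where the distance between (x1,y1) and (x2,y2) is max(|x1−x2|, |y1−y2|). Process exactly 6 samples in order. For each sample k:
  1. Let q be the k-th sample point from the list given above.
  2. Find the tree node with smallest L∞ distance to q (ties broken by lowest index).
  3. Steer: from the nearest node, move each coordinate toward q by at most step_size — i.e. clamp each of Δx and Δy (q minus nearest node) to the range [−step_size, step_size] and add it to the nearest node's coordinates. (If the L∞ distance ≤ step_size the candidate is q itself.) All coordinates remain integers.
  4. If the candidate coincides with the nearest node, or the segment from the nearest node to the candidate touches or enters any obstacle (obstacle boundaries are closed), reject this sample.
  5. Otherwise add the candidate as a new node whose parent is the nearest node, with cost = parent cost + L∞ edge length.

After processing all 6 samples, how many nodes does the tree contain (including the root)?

1. q=(18,10) nearest=0 d=17 new=(3,3) → add node 1 parent=0 cost=2
2. q=(21,0) nearest=1 d=18 new=(5,1) → add node 2 parent=1 cost=4
3. q=(17,19) nearest=1 d=16 new=(5,5) → add node 3 parent=1 cost=4
4. q=(30,19) nearest=2 d=25 new=(7,3) → add node 4 parent=2 cost=6
5. q=(7,11) nearest=3 d=6 new=(7,7) → add node 5 parent=3 cost=6
6. q=(15,16) nearest=5 d=9 new=(9,9) → add node 6 parent=5 cost=8

Node count: 7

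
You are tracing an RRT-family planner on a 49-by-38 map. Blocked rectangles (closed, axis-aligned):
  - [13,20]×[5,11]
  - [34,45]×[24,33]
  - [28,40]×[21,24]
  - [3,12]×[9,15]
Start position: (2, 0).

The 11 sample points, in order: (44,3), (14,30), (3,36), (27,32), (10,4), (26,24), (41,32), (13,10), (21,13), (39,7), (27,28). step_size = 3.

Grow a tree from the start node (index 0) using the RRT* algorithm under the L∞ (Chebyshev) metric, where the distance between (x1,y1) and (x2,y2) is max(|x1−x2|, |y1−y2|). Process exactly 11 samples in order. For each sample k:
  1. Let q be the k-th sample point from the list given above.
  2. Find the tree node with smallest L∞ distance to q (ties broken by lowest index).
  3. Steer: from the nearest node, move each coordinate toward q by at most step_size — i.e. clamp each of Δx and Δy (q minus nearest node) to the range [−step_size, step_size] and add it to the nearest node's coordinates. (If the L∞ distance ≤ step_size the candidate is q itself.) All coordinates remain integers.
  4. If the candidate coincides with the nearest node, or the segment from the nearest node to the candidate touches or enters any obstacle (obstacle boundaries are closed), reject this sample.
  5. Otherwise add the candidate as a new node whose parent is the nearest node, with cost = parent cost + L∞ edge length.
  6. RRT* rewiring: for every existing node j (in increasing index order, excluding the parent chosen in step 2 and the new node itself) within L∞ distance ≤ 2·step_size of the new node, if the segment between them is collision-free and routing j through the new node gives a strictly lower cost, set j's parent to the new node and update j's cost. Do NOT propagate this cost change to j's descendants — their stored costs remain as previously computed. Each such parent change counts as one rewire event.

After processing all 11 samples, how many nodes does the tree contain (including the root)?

1. q=(44,3) nearest=0 d=42 new=(5,3) → add node 1 parent=0 cost=3
2. q=(14,30) nearest=1 d=27 new=(8,6) → add node 2 parent=1 cost=6
3. q=(3,36) nearest=2 d=30 new=(5,9) → blocked by [3,12]×[9,15], reject
4. q=(27,32) nearest=2 d=26 new=(11,9) → blocked by [3,12]×[9,15], reject
5. q=(10,4) nearest=2 d=2 new=(10,4) → add node 3 parent=2 cost=8
6. q=(26,24) nearest=2 d=18 new=(11,9) → blocked by [3,12]×[9,15], reject
7. q=(41,32) nearest=3 d=31 new=(13,7) → blocked by [13,20]×[5,11], reject
8. q=(13,10) nearest=2 d=5 new=(11,9) → blocked by [3,12]×[9,15], reject
9. q=(21,13) nearest=3 d=11 new=(13,7) → blocked by [13,20]×[5,11], reject
10. q=(39,7) nearest=3 d=29 new=(13,7) → blocked by [13,20]×[5,11], reject
11. q=(27,28) nearest=2 d=22 new=(11,9) → blocked by [3,12]×[9,15], reject

Node count: 4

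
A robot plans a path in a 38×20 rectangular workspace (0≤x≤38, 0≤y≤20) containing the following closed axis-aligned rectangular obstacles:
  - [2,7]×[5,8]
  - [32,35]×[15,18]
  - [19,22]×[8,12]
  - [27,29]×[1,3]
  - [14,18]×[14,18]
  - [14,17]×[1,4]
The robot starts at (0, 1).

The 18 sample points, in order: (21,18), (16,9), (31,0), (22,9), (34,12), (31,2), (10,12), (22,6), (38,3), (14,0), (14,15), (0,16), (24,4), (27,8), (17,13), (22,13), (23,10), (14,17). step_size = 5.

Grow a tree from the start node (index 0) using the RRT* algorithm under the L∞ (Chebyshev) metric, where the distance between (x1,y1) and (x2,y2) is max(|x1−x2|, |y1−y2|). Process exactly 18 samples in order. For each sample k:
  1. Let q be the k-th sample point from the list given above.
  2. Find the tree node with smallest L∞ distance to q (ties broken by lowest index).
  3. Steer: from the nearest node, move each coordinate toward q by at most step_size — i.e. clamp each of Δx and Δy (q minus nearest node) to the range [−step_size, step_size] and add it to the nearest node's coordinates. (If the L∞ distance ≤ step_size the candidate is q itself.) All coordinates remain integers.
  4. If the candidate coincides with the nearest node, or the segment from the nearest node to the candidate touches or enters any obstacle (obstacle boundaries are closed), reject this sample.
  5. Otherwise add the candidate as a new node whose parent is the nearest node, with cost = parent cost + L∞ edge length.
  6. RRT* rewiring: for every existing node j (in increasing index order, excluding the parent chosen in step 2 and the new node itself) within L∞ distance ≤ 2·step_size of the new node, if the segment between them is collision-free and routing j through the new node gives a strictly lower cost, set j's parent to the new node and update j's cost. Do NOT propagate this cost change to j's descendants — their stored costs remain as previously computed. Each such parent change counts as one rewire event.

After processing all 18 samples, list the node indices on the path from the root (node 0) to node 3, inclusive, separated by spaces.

1. q=(21,18) nearest=0 d=21 new=(5,6) → blocked by [2,7]×[5,8], reject
2. q=(16,9) nearest=0 d=16 new=(5,6) → blocked by [2,7]×[5,8], reject
3. q=(31,0) nearest=0 d=31 new=(5,0) → add node 1 parent=0 cost=5
4. q=(22,9) nearest=1 d=17 new=(10,5) → add node 2 parent=1 cost=10
5. q=(34,12) nearest=2 d=24 new=(15,10) → add node 3 parent=2 cost=15
6. q=(31,2) nearest=3 d=16 new=(20,5) → add node 4 parent=3 cost=20
7. q=(10,12) nearest=3 d=5 new=(10,12) → add node 5 parent=3 cost=20
8. q=(22,6) nearest=4 d=2 new=(22,6) → add node 6 parent=4 cost=22
9. q=(38,3) nearest=6 d=16 new=(27,3) → blocked by [27,29]×[1,3], reject
10. q=(14,0) nearest=2 d=5 new=(14,0) → add node 7 parent=2 cost=15
11. q=(14,15) nearest=5 d=4 new=(14,15) → blocked by [14,18]×[14,18], reject
12. q=(0,16) nearest=5 d=10 new=(5,16) → add node 8 parent=5 cost=25
13. q=(24,4) nearest=6 d=2 new=(24,4) → add node 9 parent=6 cost=24
14. q=(27,8) nearest=9 d=4 new=(27,8) → add node 10 parent=9 cost=28
15. q=(17,13) nearest=3 d=3 new=(17,13) → add node 11 parent=3 cost=18
16. q=(22,13) nearest=10 d=5 new=(22,13) → add node 12 parent=10 cost=33
17. q=(23,10) nearest=12 d=3 new=(23,10) → add node 13 parent=12 cost=36
18. q=(14,17) nearest=11 d=4 new=(14,17) → blocked by [14,18]×[14,18], reject

Path: 0 1 2 3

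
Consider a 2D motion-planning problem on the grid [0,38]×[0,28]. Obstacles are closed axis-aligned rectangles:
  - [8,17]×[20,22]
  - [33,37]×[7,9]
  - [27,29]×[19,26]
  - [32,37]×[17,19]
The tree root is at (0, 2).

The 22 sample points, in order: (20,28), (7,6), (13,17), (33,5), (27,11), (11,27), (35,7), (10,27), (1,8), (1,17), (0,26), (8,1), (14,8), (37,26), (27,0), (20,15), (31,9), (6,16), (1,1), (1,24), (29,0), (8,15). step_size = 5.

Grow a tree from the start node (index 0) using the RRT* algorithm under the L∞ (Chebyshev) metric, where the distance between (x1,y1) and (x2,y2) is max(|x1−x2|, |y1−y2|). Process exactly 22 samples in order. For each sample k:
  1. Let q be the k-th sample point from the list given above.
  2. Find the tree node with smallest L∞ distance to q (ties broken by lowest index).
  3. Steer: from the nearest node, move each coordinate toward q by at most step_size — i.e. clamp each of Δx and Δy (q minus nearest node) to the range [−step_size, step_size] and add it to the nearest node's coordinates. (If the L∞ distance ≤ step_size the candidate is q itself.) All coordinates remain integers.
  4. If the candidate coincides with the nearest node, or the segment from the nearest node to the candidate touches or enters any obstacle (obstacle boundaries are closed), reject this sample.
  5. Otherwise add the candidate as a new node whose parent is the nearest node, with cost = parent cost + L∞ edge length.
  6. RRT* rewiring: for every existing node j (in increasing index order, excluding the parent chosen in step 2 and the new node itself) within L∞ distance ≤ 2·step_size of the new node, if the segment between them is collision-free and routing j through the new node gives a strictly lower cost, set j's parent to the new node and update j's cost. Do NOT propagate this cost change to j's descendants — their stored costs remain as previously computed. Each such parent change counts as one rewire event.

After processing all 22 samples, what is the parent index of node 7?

1. q=(20,28) nearest=0 d=26 new=(5,7) → add node 1 parent=0 cost=5
2. q=(7,6) nearest=1 d=2 new=(7,6) → add node 2 parent=1 cost=7
3. q=(13,17) nearest=1 d=10 new=(10,12) → add node 3 parent=1 cost=10
4. q=(33,5) nearest=3 d=23 new=(15,7) → add node 4 parent=3 cost=15
5. q=(27,11) nearest=4 d=12 new=(20,11) → add node 5 parent=4 cost=20
6. q=(11,27) nearest=3 d=15 new=(11,17) → add node 6 parent=3 cost=15
7. q=(35,7) nearest=5 d=15 new=(25,7) → add node 7 parent=5 cost=25
8. q=(10,27) nearest=6 d=10 new=(10,22) → blocked by [8,17]×[20,22], reject
9. q=(1,8) nearest=1 d=4 new=(1,8) → add node 8 parent=1 cost=9
10. q=(1,17) nearest=3 d=9 new=(5,17) → add node 9 parent=3 cost=15
11. q=(0,26) nearest=9 d=9 new=(0,22) → add node 10 parent=9 cost=20
12. q=(8,1) nearest=2 d=5 new=(8,1) → add node 11 parent=2 cost=12
13. q=(14,8) nearest=4 d=1 new=(14,8) → add node 12 parent=4 cost=16
14. q=(37,26) nearest=5 d=17 new=(25,16) → add node 13 parent=5 cost=25
15. q=(27,0) nearest=7 d=7 new=(27,2) → add node 14 parent=7 cost=30
16. q=(20,15) nearest=5 d=4 new=(20,15) → add node 15 parent=5 cost=24
17. q=(31,9) nearest=7 d=6 new=(30,9) → add node 16 parent=7 cost=30
18. q=(6,16) nearest=9 d=1 new=(6,16) → add node 17 parent=9 cost=16
19. q=(1,1) nearest=0 d=1 new=(1,1) → add node 18 parent=0 cost=1; rewire 8→18 (8<9); rewire 11→18 (8<12)
20. q=(1,24) nearest=10 d=2 new=(1,24) → add node 19 parent=10 cost=22
21. q=(29,0) nearest=14 d=2 new=(29,0) → add node 20 parent=14 cost=32
22. q=(8,15) nearest=17 d=2 new=(8,15) → add node 21 parent=17 cost=18

Parent of node 7: 5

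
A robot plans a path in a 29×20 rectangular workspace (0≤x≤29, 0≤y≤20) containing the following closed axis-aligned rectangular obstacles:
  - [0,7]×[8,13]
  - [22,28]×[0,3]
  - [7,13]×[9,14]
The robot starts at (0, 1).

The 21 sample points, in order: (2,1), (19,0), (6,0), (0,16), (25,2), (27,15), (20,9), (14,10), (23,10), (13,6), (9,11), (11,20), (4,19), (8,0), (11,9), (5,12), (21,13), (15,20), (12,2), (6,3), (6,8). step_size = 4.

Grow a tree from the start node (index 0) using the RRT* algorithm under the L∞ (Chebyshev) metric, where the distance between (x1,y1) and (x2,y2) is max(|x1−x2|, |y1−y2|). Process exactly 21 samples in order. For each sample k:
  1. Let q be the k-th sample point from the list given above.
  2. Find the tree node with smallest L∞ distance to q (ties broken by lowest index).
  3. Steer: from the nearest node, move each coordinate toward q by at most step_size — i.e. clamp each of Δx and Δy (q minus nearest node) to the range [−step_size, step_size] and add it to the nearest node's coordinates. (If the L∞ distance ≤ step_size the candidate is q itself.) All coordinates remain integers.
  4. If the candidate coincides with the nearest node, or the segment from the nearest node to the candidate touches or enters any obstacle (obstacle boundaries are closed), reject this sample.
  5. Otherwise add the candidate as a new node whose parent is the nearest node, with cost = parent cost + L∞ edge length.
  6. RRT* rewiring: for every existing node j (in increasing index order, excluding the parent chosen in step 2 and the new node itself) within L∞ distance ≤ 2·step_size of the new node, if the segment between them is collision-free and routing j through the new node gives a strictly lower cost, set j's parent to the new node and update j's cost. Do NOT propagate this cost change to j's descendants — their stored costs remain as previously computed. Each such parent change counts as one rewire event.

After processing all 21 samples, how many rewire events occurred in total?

Rewire events: 1

1. q=(2,1) nearest=0 d=2 new=(2,1) → add node 1 parent=0 cost=2
2. q=(19,0) nearest=1 d=17 new=(6,0) → add node 2 parent=1 cost=6
3. q=(6,0) nearest=2 d=0 → coincident, reject
4. q=(0,16) nearest=0 d=15 new=(0,5) → add node 3 parent=0 cost=4
5. q=(25,2) nearest=2 d=19 new=(10,2) → add node 4 parent=2 cost=10
6. q=(27,15) nearest=4 d=17 new=(14,6) → add node 5 parent=4 cost=14
7. q=(20,9) nearest=5 d=6 new=(18,9) → add node 6 parent=5 cost=18
8. q=(14,10) nearest=5 d=4 new=(14,10) → add node 7 parent=5 cost=18
9. q=(23,10) nearest=6 d=5 new=(22,10) → add node 8 parent=6 cost=22
10. q=(13,6) nearest=5 d=1 new=(13,6) → add node 9 parent=5 cost=15
11. q=(9,11) nearest=5 d=5 new=(10,10) → blocked by [7,13]×[9,14], reject
12. q=(11,20) nearest=7 d=10 new=(11,14) → blocked by [7,13]×[9,14], reject
13. q=(4,19) nearest=7 d=10 new=(10,14) → blocked by [7,13]×[9,14], reject
14. q=(8,0) nearest=2 d=2 new=(8,0) → add node 10 parent=2 cost=8; rewire 9→10 (14<15)
15. q=(11,9) nearest=5 d=3 new=(11,9) → blocked by [7,13]×[9,14], reject
16. q=(5,12) nearest=3 d=7 new=(4,9) → blocked by [0,7]×[8,13], reject
17. q=(21,13) nearest=8 d=3 new=(21,13) → add node 11 parent=8 cost=25
18. q=(15,20) nearest=11 d=7 new=(17,17) → add node 12 parent=11 cost=29
19. q=(12,2) nearest=4 d=2 new=(12,2) → add node 13 parent=4 cost=12
20. q=(6,3) nearest=2 d=3 new=(6,3) → add node 14 parent=2 cost=9
21. q=(6,8) nearest=14 d=5 new=(6,7) → add node 15 parent=14 cost=13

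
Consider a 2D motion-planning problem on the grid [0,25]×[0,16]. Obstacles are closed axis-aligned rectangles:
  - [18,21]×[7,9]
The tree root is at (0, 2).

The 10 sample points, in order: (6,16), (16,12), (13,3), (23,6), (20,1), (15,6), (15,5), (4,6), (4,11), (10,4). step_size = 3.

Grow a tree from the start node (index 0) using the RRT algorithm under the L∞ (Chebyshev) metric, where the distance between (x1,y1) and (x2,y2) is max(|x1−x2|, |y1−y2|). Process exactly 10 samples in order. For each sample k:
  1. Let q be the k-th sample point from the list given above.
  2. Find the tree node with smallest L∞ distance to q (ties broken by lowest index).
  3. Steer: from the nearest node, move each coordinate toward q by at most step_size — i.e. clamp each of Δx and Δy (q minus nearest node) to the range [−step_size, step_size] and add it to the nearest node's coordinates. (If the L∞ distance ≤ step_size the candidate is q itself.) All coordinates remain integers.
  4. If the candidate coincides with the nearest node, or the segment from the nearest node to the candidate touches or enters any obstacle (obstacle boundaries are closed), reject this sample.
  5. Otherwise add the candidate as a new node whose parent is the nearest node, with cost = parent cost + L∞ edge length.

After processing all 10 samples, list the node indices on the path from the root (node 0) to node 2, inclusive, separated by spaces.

1. q=(6,16) nearest=0 d=14 new=(3,5) → add node 1 parent=0 cost=3
2. q=(16,12) nearest=1 d=13 new=(6,8) → add node 2 parent=1 cost=6
3. q=(13,3) nearest=2 d=7 new=(9,5) → add node 3 parent=2 cost=9
4. q=(23,6) nearest=3 d=14 new=(12,6) → add node 4 parent=3 cost=12
5. q=(20,1) nearest=4 d=8 new=(15,3) → add node 5 parent=4 cost=15
6. q=(15,6) nearest=4 d=3 new=(15,6) → add node 6 parent=4 cost=15
7. q=(15,5) nearest=6 d=1 new=(15,5) → add node 7 parent=6 cost=16
8. q=(4,6) nearest=1 d=1 new=(4,6) → add node 8 parent=1 cost=4
9. q=(4,11) nearest=2 d=3 new=(4,11) → add node 9 parent=2 cost=9
10. q=(10,4) nearest=3 d=1 new=(10,4) → add node 10 parent=3 cost=10

Path: 0 1 2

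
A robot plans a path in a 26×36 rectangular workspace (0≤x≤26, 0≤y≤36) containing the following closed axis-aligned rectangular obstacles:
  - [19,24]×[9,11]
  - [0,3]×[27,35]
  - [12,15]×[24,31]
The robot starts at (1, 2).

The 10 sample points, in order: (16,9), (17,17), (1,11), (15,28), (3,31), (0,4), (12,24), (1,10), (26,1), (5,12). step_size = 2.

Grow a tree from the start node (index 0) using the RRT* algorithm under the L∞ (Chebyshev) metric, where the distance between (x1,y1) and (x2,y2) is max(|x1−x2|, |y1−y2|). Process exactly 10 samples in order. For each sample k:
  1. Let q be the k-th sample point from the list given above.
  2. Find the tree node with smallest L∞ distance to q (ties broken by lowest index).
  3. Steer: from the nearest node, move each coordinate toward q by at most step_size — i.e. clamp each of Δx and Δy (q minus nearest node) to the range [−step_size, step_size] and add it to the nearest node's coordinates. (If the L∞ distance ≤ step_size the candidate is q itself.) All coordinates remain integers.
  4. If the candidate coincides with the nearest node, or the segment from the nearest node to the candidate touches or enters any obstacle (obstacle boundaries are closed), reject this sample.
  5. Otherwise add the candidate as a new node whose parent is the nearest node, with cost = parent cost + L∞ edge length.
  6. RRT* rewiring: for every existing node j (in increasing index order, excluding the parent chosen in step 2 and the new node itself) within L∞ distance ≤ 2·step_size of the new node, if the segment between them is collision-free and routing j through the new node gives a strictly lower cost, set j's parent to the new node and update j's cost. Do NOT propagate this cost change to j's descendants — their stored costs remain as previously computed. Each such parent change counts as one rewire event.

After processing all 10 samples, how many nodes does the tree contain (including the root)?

1. q=(16,9) nearest=0 d=15 new=(3,4) → add node 1 parent=0 cost=2
2. q=(17,17) nearest=1 d=14 new=(5,6) → add node 2 parent=1 cost=4
3. q=(1,11) nearest=2 d=5 new=(3,8) → add node 3 parent=2 cost=6
4. q=(15,28) nearest=3 d=20 new=(5,10) → add node 4 parent=3 cost=8
5. q=(3,31) nearest=4 d=21 new=(3,12) → add node 5 parent=4 cost=10
6. q=(0,4) nearest=0 d=2 new=(0,4) → add node 6 parent=0 cost=2
7. q=(12,24) nearest=5 d=12 new=(5,14) → add node 7 parent=5 cost=12
8. q=(1,10) nearest=3 d=2 new=(1,10) → add node 8 parent=3 cost=8
9. q=(26,1) nearest=2 d=21 new=(7,4) → add node 9 parent=2 cost=6
10. q=(5,12) nearest=4 d=2 new=(5,12) → add node 10 parent=4 cost=10

Node count: 11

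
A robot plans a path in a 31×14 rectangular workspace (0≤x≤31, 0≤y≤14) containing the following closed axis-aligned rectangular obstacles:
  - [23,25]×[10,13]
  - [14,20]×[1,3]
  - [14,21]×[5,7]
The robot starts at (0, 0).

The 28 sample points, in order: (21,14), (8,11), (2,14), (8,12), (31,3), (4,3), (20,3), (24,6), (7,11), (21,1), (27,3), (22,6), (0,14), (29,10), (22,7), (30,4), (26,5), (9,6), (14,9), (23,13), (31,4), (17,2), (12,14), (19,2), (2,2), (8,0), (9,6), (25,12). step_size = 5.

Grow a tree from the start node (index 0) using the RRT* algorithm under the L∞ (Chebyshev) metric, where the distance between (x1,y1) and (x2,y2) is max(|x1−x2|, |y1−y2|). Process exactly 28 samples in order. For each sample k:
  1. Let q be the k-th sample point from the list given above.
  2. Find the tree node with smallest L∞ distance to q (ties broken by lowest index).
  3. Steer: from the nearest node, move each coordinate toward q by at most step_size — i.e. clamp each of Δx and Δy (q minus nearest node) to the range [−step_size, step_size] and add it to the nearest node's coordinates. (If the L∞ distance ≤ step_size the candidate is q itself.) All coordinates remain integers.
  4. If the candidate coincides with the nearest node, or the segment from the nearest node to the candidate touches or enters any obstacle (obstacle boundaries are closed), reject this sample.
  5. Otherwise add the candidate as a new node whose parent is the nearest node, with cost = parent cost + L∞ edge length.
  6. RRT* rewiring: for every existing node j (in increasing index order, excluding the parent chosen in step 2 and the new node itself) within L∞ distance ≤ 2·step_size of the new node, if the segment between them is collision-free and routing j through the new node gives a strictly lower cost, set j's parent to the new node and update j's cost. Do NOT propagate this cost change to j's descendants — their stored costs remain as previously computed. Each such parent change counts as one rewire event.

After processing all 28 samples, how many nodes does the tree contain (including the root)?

Node count: 17

1. q=(21,14) nearest=0 d=21 new=(5,5) → add node 1 parent=0 cost=5
2. q=(8,11) nearest=1 d=6 new=(8,10) → add node 2 parent=1 cost=10
3. q=(2,14) nearest=2 d=6 new=(3,14) → add node 3 parent=2 cost=15
4. q=(8,12) nearest=2 d=2 new=(8,12) → add node 4 parent=2 cost=12
5. q=(31,3) nearest=2 d=23 new=(13,5) → add node 5 parent=2 cost=15
6. q=(4,3) nearest=1 d=2 new=(4,3) → add node 6 parent=1 cost=7
7. q=(20,3) nearest=5 d=7 new=(18,3) → blocked by [14,20]×[1,3], reject
8. q=(24,6) nearest=5 d=11 new=(18,6) → blocked by [14,21]×[5,7], reject
9. q=(7,11) nearest=2 d=1 new=(7,11) → add node 7 parent=2 cost=11
10. q=(21,1) nearest=5 d=8 new=(18,1) → blocked by [14,20]×[1,3], reject
11. q=(27,3) nearest=5 d=14 new=(18,3) → blocked by [14,20]×[1,3], reject
12. q=(22,6) nearest=5 d=9 new=(18,6) → blocked by [14,21]×[5,7], reject
13. q=(0,14) nearest=3 d=3 new=(0,14) → add node 8 parent=3 cost=18
14. q=(29,10) nearest=5 d=16 new=(18,10) → blocked by [14,21]×[5,7], reject
15. q=(22,7) nearest=5 d=9 new=(18,7) → blocked by [14,21]×[5,7], reject
16. q=(30,4) nearest=5 d=17 new=(18,4) → add node 9 parent=5 cost=20
17. q=(26,5) nearest=9 d=8 new=(23,5) → add node 10 parent=9 cost=25
18. q=(9,6) nearest=1 d=4 new=(9,6) → add node 11 parent=1 cost=9; rewire 5→11 (13<15); rewire 9→11 (18<20)
19. q=(14,9) nearest=5 d=4 new=(14,9) → add node 12 parent=5 cost=17
20. q=(23,13) nearest=10 d=8 new=(23,10) → blocked by [23,25]×[10,13], reject
21. q=(31,4) nearest=10 d=8 new=(28,4) → add node 13 parent=10 cost=30
22. q=(17,2) nearest=9 d=2 new=(17,2) → blocked by [14,20]×[1,3], reject
23. q=(12,14) nearest=2 d=4 new=(12,14) → add node 14 parent=2 cost=14
24. q=(19,2) nearest=9 d=2 new=(19,2) → blocked by [14,20]×[1,3], reject
25. q=(2,2) nearest=0 d=2 new=(2,2) → add node 15 parent=0 cost=2; rewire 6→15 (4<7)
26. q=(8,0) nearest=6 d=4 new=(8,0) → add node 16 parent=6 cost=8
27. q=(9,6) nearest=11 d=0 → coincident, reject
28. q=(25,12) nearest=10 d=7 new=(25,10) → blocked by [23,25]×[10,13], reject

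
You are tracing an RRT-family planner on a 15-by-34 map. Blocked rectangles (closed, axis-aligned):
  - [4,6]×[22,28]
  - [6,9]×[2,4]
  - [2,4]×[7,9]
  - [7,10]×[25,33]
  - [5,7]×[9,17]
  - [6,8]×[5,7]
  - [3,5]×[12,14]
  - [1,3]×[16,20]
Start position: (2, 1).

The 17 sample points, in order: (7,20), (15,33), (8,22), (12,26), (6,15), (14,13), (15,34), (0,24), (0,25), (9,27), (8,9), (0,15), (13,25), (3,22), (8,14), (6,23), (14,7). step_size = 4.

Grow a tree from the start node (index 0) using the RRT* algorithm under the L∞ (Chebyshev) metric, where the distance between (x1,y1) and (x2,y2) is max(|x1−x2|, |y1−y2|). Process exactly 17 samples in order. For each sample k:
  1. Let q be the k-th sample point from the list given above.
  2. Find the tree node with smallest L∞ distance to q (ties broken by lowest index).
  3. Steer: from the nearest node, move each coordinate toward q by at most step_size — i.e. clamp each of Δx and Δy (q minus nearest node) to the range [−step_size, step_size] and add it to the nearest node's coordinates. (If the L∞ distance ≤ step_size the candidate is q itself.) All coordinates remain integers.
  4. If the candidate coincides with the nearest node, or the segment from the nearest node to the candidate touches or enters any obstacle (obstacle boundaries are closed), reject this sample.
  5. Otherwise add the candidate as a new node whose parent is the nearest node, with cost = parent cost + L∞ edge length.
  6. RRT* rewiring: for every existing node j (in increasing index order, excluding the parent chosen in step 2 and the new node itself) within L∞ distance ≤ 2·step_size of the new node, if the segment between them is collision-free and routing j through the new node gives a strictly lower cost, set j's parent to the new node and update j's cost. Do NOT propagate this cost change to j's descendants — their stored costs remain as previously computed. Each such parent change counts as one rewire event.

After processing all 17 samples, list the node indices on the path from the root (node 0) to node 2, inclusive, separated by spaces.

Path: 0 1 2

1. q=(7,20) nearest=0 d=19 new=(6,5) → blocked by [6,8]×[5,7], reject
2. q=(15,33) nearest=0 d=32 new=(6,5) → blocked by [6,8]×[5,7], reject
3. q=(8,22) nearest=0 d=21 new=(6,5) → blocked by [6,8]×[5,7], reject
4. q=(12,26) nearest=0 d=25 new=(6,5) → blocked by [6,8]×[5,7], reject
5. q=(6,15) nearest=0 d=14 new=(6,5) → blocked by [6,8]×[5,7], reject
6. q=(14,13) nearest=0 d=12 new=(6,5) → blocked by [6,8]×[5,7], reject
7. q=(15,34) nearest=0 d=33 new=(6,5) → blocked by [6,8]×[5,7], reject
8. q=(0,24) nearest=0 d=23 new=(0,5) → add node 1 parent=0 cost=4
9. q=(0,25) nearest=1 d=20 new=(0,9) → add node 2 parent=1 cost=8
10. q=(9,27) nearest=2 d=18 new=(4,13) → blocked by [3,5]×[12,14], reject
11. q=(8,9) nearest=0 d=8 new=(6,5) → blocked by [6,8]×[5,7], reject
12. q=(0,15) nearest=2 d=6 new=(0,13) → add node 3 parent=2 cost=12
13. q=(13,25) nearest=3 d=13 new=(4,17) → blocked by [1,3]×[16,20], reject
14. q=(3,22) nearest=3 d=9 new=(3,17) → blocked by [1,3]×[16,20], reject
15. q=(8,14) nearest=2 d=8 new=(4,13) → blocked by [3,5]×[12,14], reject
16. q=(6,23) nearest=3 d=10 new=(4,17) → blocked by [1,3]×[16,20], reject
17. q=(14,7) nearest=0 d=12 new=(6,5) → blocked by [6,8]×[5,7], reject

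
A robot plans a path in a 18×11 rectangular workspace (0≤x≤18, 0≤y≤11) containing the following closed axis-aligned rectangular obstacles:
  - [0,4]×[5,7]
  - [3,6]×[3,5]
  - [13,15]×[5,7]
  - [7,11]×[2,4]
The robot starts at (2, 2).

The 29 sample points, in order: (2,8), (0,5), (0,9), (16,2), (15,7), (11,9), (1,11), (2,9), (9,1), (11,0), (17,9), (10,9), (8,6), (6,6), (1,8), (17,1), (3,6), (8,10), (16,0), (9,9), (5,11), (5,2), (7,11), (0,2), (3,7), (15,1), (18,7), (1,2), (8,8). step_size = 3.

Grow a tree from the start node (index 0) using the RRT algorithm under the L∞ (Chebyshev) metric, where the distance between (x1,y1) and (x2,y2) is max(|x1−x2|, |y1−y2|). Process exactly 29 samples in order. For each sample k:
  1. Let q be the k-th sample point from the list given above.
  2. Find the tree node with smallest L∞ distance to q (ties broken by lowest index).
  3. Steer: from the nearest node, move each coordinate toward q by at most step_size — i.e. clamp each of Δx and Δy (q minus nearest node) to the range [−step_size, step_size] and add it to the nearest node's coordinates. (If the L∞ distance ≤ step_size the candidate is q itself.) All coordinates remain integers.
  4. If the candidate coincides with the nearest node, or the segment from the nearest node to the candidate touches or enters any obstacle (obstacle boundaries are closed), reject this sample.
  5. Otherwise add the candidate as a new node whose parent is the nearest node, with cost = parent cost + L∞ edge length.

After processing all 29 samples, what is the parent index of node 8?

1. q=(2,8) nearest=0 d=6 new=(2,5) → blocked by [0,4]×[5,7], reject
2. q=(0,5) nearest=0 d=3 new=(0,5) → blocked by [0,4]×[5,7], reject
3. q=(0,9) nearest=0 d=7 new=(0,5) → blocked by [0,4]×[5,7], reject
4. q=(16,2) nearest=0 d=14 new=(5,2) → add node 1 parent=0 cost=3
5. q=(15,7) nearest=1 d=10 new=(8,5) → blocked by [3,6]×[3,5], reject
6. q=(11,9) nearest=1 d=7 new=(8,5) → blocked by [3,6]×[3,5], reject
7. q=(1,11) nearest=0 d=9 new=(1,5) → blocked by [0,4]×[5,7], reject
8. q=(2,9) nearest=0 d=7 new=(2,5) → blocked by [0,4]×[5,7], reject
9. q=(9,1) nearest=1 d=4 new=(8,1) → add node 2 parent=1 cost=6
10. q=(11,0) nearest=2 d=3 new=(11,0) → add node 3 parent=2 cost=9
11. q=(17,9) nearest=2 d=9 new=(11,4) → blocked by [7,11]×[2,4], reject
12. q=(10,9) nearest=1 d=7 new=(8,5) → blocked by [3,6]×[3,5], reject
13. q=(8,6) nearest=1 d=4 new=(8,5) → blocked by [3,6]×[3,5], reject
14. q=(6,6) nearest=0 d=4 new=(5,5) → blocked by [3,6]×[3,5], reject
15. q=(1,8) nearest=0 d=6 new=(1,5) → blocked by [0,4]×[5,7], reject
16. q=(17,1) nearest=3 d=6 new=(14,1) → add node 4 parent=3 cost=12
17. q=(3,6) nearest=0 d=4 new=(3,5) → blocked by [0,4]×[5,7], reject
18. q=(8,10) nearest=0 d=8 new=(5,5) → blocked by [3,6]×[3,5], reject
19. q=(16,0) nearest=4 d=2 new=(16,0) → add node 5 parent=4 cost=14
20. q=(9,9) nearest=0 d=7 new=(5,5) → blocked by [3,6]×[3,5], reject
21. q=(5,11) nearest=0 d=9 new=(5,5) → blocked by [3,6]×[3,5], reject
22. q=(5,2) nearest=1 d=0 → coincident, reject
23. q=(7,11) nearest=0 d=9 new=(5,5) → blocked by [3,6]×[3,5], reject
24. q=(0,2) nearest=0 d=2 new=(0,2) → add node 6 parent=0 cost=2
25. q=(3,7) nearest=0 d=5 new=(3,5) → blocked by [0,4]×[5,7], reject
26. q=(15,1) nearest=4 d=1 new=(15,1) → add node 7 parent=4 cost=13
27. q=(18,7) nearest=4 d=6 new=(17,4) → add node 8 parent=4 cost=15
28. q=(1,2) nearest=0 d=1 new=(1,2) → add node 9 parent=0 cost=1
29. q=(8,8) nearest=0 d=6 new=(5,5) → blocked by [3,6]×[3,5], reject

Parent of node 8: 4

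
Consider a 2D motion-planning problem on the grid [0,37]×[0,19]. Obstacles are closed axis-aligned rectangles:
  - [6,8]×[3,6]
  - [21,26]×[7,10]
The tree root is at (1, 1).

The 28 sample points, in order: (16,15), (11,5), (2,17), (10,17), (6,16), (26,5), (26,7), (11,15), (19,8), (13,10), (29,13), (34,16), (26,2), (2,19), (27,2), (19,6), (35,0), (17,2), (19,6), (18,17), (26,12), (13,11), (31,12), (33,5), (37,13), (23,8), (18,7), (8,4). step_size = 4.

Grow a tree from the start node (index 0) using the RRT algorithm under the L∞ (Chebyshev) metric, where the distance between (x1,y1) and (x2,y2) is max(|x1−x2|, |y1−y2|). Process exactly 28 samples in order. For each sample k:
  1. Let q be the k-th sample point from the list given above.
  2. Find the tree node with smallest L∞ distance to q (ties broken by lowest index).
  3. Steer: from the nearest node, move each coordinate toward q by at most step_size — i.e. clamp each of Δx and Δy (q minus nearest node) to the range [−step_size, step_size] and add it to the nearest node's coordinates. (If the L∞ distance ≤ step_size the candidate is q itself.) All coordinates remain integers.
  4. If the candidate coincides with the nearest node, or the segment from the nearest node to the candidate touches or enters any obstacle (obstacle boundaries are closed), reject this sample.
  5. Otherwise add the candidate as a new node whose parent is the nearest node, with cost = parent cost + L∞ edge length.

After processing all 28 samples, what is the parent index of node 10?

Parent of node 10: 8

1. q=(16,15) nearest=0 d=15 new=(5,5) → add node 1 parent=0 cost=4
2. q=(11,5) nearest=1 d=6 new=(9,5) → blocked by [6,8]×[3,6], reject
3. q=(2,17) nearest=1 d=12 new=(2,9) → add node 2 parent=1 cost=8
4. q=(10,17) nearest=2 d=8 new=(6,13) → add node 3 parent=2 cost=12
5. q=(6,16) nearest=3 d=3 new=(6,16) → add node 4 parent=3 cost=15
6. q=(26,5) nearest=3 d=20 new=(10,9) → add node 5 parent=3 cost=16
7. q=(26,7) nearest=5 d=16 new=(14,7) → add node 6 parent=5 cost=20
8. q=(11,15) nearest=3 d=5 new=(10,15) → add node 7 parent=3 cost=16
9. q=(19,8) nearest=6 d=5 new=(18,8) → add node 8 parent=6 cost=24
10. q=(13,10) nearest=5 d=3 new=(13,10) → add node 9 parent=5 cost=19
11. q=(29,13) nearest=8 d=11 new=(22,12) → add node 10 parent=8 cost=28
12. q=(34,16) nearest=10 d=12 new=(26,16) → add node 11 parent=10 cost=32
13. q=(26,2) nearest=8 d=8 new=(22,4) → add node 12 parent=8 cost=28
14. q=(2,19) nearest=4 d=4 new=(2,19) → add node 13 parent=4 cost=19
15. q=(27,2) nearest=12 d=5 new=(26,2) → add node 14 parent=12 cost=32
16. q=(19,6) nearest=8 d=2 new=(19,6) → add node 15 parent=8 cost=26
17. q=(35,0) nearest=14 d=9 new=(30,0) → add node 16 parent=14 cost=36
18. q=(17,2) nearest=15 d=4 new=(17,2) → add node 17 parent=15 cost=30
19. q=(19,6) nearest=15 d=0 → coincident, reject
20. q=(18,17) nearest=10 d=5 new=(18,16) → add node 18 parent=10 cost=32
21. q=(26,12) nearest=10 d=4 new=(26,12) → add node 19 parent=10 cost=32
22. q=(13,11) nearest=9 d=1 new=(13,11) → add node 20 parent=9 cost=20
23. q=(31,12) nearest=11 d=5 new=(30,12) → add node 21 parent=11 cost=36
24. q=(33,5) nearest=16 d=5 new=(33,4) → add node 22 parent=16 cost=40
25. q=(37,13) nearest=21 d=7 new=(34,13) → add node 23 parent=21 cost=40
26. q=(23,8) nearest=10 d=4 new=(23,8) → blocked by [21,26]×[7,10], reject
27. q=(18,7) nearest=8 d=1 new=(18,7) → add node 24 parent=8 cost=25
28. q=(8,4) nearest=1 d=3 new=(8,4) → blocked by [6,8]×[3,6], reject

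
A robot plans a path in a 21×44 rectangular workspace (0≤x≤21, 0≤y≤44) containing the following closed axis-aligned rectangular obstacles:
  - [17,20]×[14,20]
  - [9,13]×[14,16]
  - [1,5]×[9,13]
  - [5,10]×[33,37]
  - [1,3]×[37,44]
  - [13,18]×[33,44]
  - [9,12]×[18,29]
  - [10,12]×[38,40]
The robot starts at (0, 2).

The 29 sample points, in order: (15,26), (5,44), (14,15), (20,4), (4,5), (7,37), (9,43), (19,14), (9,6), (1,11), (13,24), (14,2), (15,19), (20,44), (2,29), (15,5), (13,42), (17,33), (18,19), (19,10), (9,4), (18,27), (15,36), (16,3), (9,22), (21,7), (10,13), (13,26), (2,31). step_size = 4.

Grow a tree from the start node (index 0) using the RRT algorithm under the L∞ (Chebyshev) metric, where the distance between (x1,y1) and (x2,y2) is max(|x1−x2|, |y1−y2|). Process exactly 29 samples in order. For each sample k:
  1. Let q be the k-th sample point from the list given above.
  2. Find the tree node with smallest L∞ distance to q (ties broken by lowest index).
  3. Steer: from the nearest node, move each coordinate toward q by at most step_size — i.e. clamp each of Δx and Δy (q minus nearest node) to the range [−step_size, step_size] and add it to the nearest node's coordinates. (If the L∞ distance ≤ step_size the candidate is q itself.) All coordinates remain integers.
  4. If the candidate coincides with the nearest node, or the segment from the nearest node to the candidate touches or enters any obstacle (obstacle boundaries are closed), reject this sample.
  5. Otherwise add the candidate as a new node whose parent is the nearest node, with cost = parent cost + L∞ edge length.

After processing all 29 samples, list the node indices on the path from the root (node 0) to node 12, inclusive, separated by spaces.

1. q=(15,26) nearest=0 d=24 new=(4,6) → add node 1 parent=0 cost=4
2. q=(5,44) nearest=1 d=38 new=(5,10) → blocked by [1,5]×[9,13], reject
3. q=(14,15) nearest=1 d=10 new=(8,10) → add node 2 parent=1 cost=8
4. q=(20,4) nearest=2 d=12 new=(12,6) → add node 3 parent=2 cost=12
5. q=(4,5) nearest=1 d=1 new=(4,5) → add node 4 parent=1 cost=5
6. q=(7,37) nearest=2 d=27 new=(7,14) → add node 5 parent=2 cost=12
7. q=(9,43) nearest=5 d=29 new=(9,18) → blocked by [9,12]×[18,29], reject
8. q=(19,14) nearest=3 d=8 new=(16,10) → add node 6 parent=3 cost=16
9. q=(9,6) nearest=3 d=3 new=(9,6) → add node 7 parent=3 cost=15
10. q=(1,11) nearest=1 d=5 new=(1,10) → blocked by [1,5]×[9,13], reject
11. q=(13,24) nearest=5 d=10 new=(11,18) → blocked by [9,13]×[14,16], reject
12. q=(14,2) nearest=3 d=4 new=(14,2) → add node 8 parent=3 cost=16
13. q=(15,19) nearest=5 d=8 new=(11,18) → blocked by [9,13]×[14,16], reject
14. q=(20,44) nearest=5 d=30 new=(11,18) → blocked by [9,13]×[14,16], reject
15. q=(2,29) nearest=5 d=15 new=(3,18) → add node 9 parent=5 cost=16
16. q=(15,5) nearest=3 d=3 new=(15,5) → add node 10 parent=3 cost=15
17. q=(13,42) nearest=9 d=24 new=(7,22) → add node 11 parent=9 cost=20
18. q=(17,33) nearest=11 d=11 new=(11,26) → blocked by [9,12]×[18,29], reject
19. q=(18,19) nearest=6 d=9 new=(18,14) → blocked by [17,20]×[14,20], reject
20. q=(19,10) nearest=6 d=3 new=(19,10) → add node 12 parent=6 cost=19
21. q=(9,4) nearest=7 d=2 new=(9,4) → add node 13 parent=7 cost=17
22. q=(18,27) nearest=11 d=11 new=(11,26) → blocked by [9,12]×[18,29], reject
23. q=(15,36) nearest=11 d=14 new=(11,26) → blocked by [9,12]×[18,29], reject
24. q=(16,3) nearest=8 d=2 new=(16,3) → add node 14 parent=8 cost=18
25. q=(9,22) nearest=11 d=2 new=(9,22) → blocked by [9,12]×[18,29], reject
26. q=(21,7) nearest=12 d=3 new=(21,7) → add node 15 parent=12 cost=22
27. q=(10,13) nearest=2 d=3 new=(10,13) → add node 16 parent=2 cost=11
28. q=(13,26) nearest=11 d=6 new=(11,26) → blocked by [9,12]×[18,29], reject
29. q=(2,31) nearest=11 d=9 new=(3,26) → add node 17 parent=11 cost=24

Path: 0 1 2 3 6 12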